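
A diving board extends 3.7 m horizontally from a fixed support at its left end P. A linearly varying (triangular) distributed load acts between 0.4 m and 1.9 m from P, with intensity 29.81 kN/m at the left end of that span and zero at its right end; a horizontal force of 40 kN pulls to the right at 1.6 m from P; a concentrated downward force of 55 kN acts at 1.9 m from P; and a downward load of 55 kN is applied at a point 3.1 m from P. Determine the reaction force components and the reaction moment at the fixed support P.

P_x = -40.00 kN, P_y = 132.4 kN, M_P = 295.1 kN·m

Resultant of the triangular load: ½ × 29.81 × 1.5 = 22.3575 kN, acting at 0.9 m from P (one-third of the span from the peak).
ΣF_x = 0: P_x + 40 = 0 → P_x = -40.00 kN.
ΣF_y = 0: P_y − ½·29.81·1.5 − 55 − 55 = 0 → P_y = 132.4 kN.
ΣM about P: M_P − (½·29.81·1.5)·0.9 − 55·1.9 − 55·3.1 = 0 → M_P = 295.1 kN·m.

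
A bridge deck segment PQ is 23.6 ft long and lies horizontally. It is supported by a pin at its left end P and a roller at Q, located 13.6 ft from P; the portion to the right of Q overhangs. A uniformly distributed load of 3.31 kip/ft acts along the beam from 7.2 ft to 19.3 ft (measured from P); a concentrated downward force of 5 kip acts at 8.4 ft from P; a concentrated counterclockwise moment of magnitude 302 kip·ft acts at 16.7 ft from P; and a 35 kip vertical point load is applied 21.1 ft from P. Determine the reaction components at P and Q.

P_x = 0, P_y = 5.847 kip, Q_y = 74.20 kip

Resultant of the distributed load: 3.31 × 12.1 = 40.051 kip at 13.25 ft from P.
ΣM about P: Q_y·13.6 − (3.31·12.1)·13.25 − 5·8.4 + 302 − 35·21.1 = 0 → Q_y = 1009.17575/13.6 = 74.2041 ≈ 74.20 kip.
ΣF_y = 0: P_y + 74.2041 − 3.31·12.1 − 5 − 35 = 0 → P_y = 5.847 kip.
ΣF_x = 0: no horizontal applied forces, so P_x = 0.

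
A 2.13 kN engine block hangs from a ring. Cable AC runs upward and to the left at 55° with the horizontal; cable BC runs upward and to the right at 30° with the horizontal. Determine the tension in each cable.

T_AC = 1.852 kN, T_BC = 1.226 kN

ΣF_x = 0: −T_AC·cos55° + T_BC·cos30° = 0 → T_BC = 0.662309·T_AC.
ΣF_y = 0: T_AC·sin55° + T_BC·sin30° = 2.13.
Substitute: T_AC·(0.819152 + 0.662309·0.5) = 2.13 → T_AC = 1.85168 ≈ 1.852 kN.
Then T_BC = 0.662309 × 1.85168 = 1.226 kN.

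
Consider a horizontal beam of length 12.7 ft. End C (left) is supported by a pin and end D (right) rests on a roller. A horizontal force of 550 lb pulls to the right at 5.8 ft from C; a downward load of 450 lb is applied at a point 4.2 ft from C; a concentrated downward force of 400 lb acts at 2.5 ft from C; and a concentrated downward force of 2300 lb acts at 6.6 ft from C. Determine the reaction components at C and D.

C_x = -550.0 lb, C_y = 1727 lb, D_y = 1423 lb

ΣM about C: D_y·12.7 − 450·4.2 − 400·2.5 − 2300·6.6 = 0 → D_y = 18070/12.7 = 1422.83 ≈ 1423 lb.
ΣF_y = 0: C_y + 1422.83 − 450 − 400 − 2300 = 0 → C_y = 1727 lb.
ΣF_x = 0: C_x + 550 = 0 → C_x = -550.0 lb.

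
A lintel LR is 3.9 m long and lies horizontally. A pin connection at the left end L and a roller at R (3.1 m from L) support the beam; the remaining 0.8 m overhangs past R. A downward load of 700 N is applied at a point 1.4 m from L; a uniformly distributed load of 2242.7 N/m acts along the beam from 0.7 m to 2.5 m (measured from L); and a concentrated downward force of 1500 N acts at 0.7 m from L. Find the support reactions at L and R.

L_x = 0, L_y = 3498 N, R_y = 2738 N

Resultant of the distributed load: 2242.7 × 1.8 = 4036.86 N at 1.6 m from L.
Taking moments about L: R_y·3.1 − 700·1.4 − (2242.7·1.8)·1.6 − 1500·0.7 = 0 → R_y = 8488.976/3.1 = 2738.38 ≈ 2738 N.
ΣF_y = 0: L_y + 2738.38 − 700 − 2242.7·1.8 − 1500 = 0 → L_y = 3498 N.
ΣF_x = 0: no horizontal applied forces, so L_x = 0.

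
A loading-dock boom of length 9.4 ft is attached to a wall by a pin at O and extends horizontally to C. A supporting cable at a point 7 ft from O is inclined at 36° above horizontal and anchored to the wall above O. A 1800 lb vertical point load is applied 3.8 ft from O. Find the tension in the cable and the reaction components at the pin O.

T = 1662 lb, O_x = 1345 lb, O_y = 822.9 lb

ΣM about O: T·sin36°·7 − 1800·3.8 = 0 → T = 6840/(7·0.587785) = 1662.42 ≈ 1662 lb.
ΣF_x = 0: O_x − T·cos36° = 0 → O_x = 1662.42 × 0.809017 = 1345 lb.
ΣF_y = 0: O_y + T·sin36° − 1800 = 0 → O_y = 1800 − 1662.42 × 0.587785 = 822.9 lb.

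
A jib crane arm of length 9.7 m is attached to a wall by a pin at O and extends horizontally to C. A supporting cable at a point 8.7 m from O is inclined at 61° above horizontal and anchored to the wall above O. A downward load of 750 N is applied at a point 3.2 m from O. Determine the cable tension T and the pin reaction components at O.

ΣM about O: T·sin61°·8.7 − 750·3.2 = 0 → T = 2400/(8.7·0.87462) = 315.408 ≈ 315.4 N.
ΣF_x = 0: O_x − T·cos61° = 0 → O_x = 315.408 × 0.48481 = 152.9 N.
ΣF_y = 0: O_y + T·sin61° − 750 = 0 → O_y = 750 − 315.408 × 0.87462 = 474.1 N.

T = 315.4 N, O_x = 152.9 N, O_y = 474.1 N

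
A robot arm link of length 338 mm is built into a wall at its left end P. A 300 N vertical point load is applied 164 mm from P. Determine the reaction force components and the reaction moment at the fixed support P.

ΣF_x = 0: P_x = 0.
ΣF_y = 0: P_y − 300 = 0 → P_y = 300.0 N.
ΣM about P: M_P − 300·164 = 0 → M_P = 49200 N·mm.

P_x = 0, P_y = 300.0 N, M_P = 49200 N·mm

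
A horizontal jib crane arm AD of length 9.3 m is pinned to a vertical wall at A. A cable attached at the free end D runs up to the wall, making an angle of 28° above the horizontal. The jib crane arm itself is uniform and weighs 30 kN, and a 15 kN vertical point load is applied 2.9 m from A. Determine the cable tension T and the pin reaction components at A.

T = 41.91 kN, A_x = 37.01 kN, A_y = 25.32 kN

ΣM about A: T·sin28°·9.3 − 30·4.65 − 15·2.9 = 0 → T = 183/(9.3·0.469472) = 41.9139 ≈ 41.91 kN.
ΣF_x = 0: A_x − T·cos28° = 0 → A_x = 41.9139 × 0.882948 = 37.01 kN.
ΣF_y = 0: A_y + T·sin28° − 30 − 15 = 0 → A_y = 45 − 41.9139 × 0.469472 = 25.32 kN.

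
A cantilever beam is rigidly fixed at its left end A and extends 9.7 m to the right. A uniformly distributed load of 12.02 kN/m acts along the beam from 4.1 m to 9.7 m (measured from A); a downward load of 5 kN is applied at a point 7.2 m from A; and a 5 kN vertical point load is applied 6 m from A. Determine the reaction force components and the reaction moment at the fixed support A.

Resultant of the distributed load: 12.02 × 5.6 = 67.312 kN at 6.9 m from A.
ΣF_x = 0: A_x = 0.
ΣF_y = 0: A_y − 12.02·5.6 − 5 − 5 = 0 → A_y = 77.31 kN.
ΣM about A: M_A − (12.02·5.6)·6.9 − 5·7.2 − 5·6 = 0 → M_A = 530.5 kN·m.

A_x = 0, A_y = 77.31 kN, M_A = 530.5 kN·m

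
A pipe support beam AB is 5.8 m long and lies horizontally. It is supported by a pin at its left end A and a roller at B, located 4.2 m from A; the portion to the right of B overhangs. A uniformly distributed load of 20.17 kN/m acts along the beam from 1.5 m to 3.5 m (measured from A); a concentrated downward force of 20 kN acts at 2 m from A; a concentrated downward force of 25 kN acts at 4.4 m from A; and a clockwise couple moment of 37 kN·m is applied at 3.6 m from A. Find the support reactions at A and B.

Resultant of the distributed load: 20.17 × 2 = 40.34 kN at 2.5 m from A.
Taking moments about A: B_y·4.2 − (20.17·2)·2.5 − 20·2 − 25·4.4 − 37 = 0 → B_y = 287.85/4.2 = 68.5357 ≈ 68.54 kN.
ΣF_y = 0: A_y + 68.5357 − 20.17·2 − 20 − 25 = 0 → A_y = 16.80 kN.
ΣF_x = 0: no horizontal applied forces, so A_x = 0.

A_x = 0, A_y = 16.80 kN, B_y = 68.54 kN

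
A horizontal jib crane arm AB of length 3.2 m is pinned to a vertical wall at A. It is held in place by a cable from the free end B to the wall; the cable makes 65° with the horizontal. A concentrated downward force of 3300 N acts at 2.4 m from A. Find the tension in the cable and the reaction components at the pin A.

T = 2731 N, A_x = 1154 N, A_y = 825.0 N

ΣM about A: T·sin65°·3.2 − 3300·2.4 = 0 → T = 7920/(3.2·0.906308) = 2730.86 ≈ 2731 N.
ΣF_x = 0: A_x − T·cos65° = 0 → A_x = 2730.86 × 0.422618 = 1154 N.
ΣF_y = 0: A_y + T·sin65° − 3300 = 0 → A_y = 3300 − 2730.86 × 0.906308 = 825.0 N.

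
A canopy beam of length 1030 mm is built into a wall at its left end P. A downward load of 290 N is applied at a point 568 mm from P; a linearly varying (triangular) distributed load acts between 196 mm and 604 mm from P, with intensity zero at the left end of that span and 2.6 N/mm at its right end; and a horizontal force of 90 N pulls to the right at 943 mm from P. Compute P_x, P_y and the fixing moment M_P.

Resultant of the triangular load: ½ × 2.6 × 408 = 530.4 N, acting at 468 mm from P (one-third of the span from the peak).
ΣF_x = 0: P_x + 90 = 0 → P_x = -90.00 N.
ΣF_y = 0: P_y − 290 − ½·2.6·408 = 0 → P_y = 820.4 N.
ΣM about P: M_P − 290·568 − (½·2.6·408)·468 = 0 → M_P = 412900 N·mm.

P_x = -90.00 N, P_y = 820.4 N, M_P = 412900 N·mm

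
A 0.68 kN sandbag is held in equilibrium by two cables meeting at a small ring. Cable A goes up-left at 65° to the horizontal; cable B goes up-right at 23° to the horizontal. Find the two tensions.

T_A = 0.6263 kN, T_B = 0.2876 kN

ΣF_x = 0: −T_A·cos65° + T_B·cos23° = 0 → T_B = 0.459116·T_A.
ΣF_y = 0: T_A·sin65° + T_B·sin23° = 0.68.
Substitute: T_A·(0.906308 + 0.459116·0.390731) = 0.68 → T_A = 0.626325 ≈ 0.6263 kN.
Then T_B = 0.459116 × 0.626325 = 0.2876 kN.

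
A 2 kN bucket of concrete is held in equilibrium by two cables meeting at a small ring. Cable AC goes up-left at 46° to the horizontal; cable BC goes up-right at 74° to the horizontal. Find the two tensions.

T_AC = 0.6366 kN, T_BC = 1.604 kN

ΣF_x = 0: −T_AC·cos46° + T_BC·cos74° = 0 → T_BC = 2.52019·T_AC.
ΣF_y = 0: T_AC·sin46° + T_BC·sin74° = 2.
Substitute: T_AC·(0.71934 + 2.52019·0.961262) = 2 → T_AC = 0.636557 ≈ 0.6366 kN.
Then T_BC = 2.52019 × 0.636557 = 1.604 kN.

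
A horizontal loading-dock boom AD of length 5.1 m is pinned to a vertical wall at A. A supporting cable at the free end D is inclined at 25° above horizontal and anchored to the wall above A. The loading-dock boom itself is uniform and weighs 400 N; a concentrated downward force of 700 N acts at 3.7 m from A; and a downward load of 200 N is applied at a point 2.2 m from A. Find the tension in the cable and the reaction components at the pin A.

T = 1879 N, A_x = 1703 N, A_y = 505.9 N

ΣM about A: T·sin25°·5.1 − 400·2.55 − 700·3.7 − 200·2.2 = 0 → T = 4050/(5.1·0.422618) = 1879.04 ≈ 1879 N.
ΣF_x = 0: A_x − T·cos25° = 0 → A_x = 1879.04 × 0.906308 = 1703 N.
ΣF_y = 0: A_y + T·sin25° − 400 − 700 − 200 = 0 → A_y = 1300 − 1879.04 × 0.422618 = 505.9 N.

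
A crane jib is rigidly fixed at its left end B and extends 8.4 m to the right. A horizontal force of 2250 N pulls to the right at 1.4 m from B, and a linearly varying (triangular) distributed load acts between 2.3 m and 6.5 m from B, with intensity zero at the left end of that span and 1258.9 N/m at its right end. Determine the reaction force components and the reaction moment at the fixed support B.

Resultant of the triangular load: ½ × 1258.9 × 4.2 = 2643.69 N, acting at 5.1 m from B (one-third of the span from the peak).
ΣF_x = 0: B_x + 2250 = 0 → B_x = -2250 N.
ΣF_y = 0: B_y − ½·1258.9·4.2 = 0 → B_y = 2644 N.
ΣM about B: M_B − (½·1258.9·4.2)·5.1 = 0 → M_B = 13480 N·m.

B_x = -2250 N, B_y = 2644 N, M_B = 13480 N·m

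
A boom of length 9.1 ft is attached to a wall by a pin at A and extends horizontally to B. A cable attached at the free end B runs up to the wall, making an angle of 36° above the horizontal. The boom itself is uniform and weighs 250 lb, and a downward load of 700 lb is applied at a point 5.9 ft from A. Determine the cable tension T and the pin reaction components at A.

ΣM about A: T·sin36°·9.1 − 250·4.55 − 700·5.9 = 0 → T = 5267.5/(9.1·0.587785) = 984.792 ≈ 984.8 lb.
ΣF_x = 0: A_x − T·cos36° = 0 → A_x = 984.792 × 0.809017 = 796.7 lb.
ΣF_y = 0: A_y + T·sin36° − 250 − 700 = 0 → A_y = 950 − 984.792 × 0.587785 = 371.2 lb.

T = 984.8 lb, A_x = 796.7 lb, A_y = 371.2 lb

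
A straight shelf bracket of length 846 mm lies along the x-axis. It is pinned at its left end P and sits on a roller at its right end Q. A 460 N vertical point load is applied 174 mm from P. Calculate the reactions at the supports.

P_x = 0, P_y = 365.4 N, Q_y = 94.61 N

ΣM about P: Q_y·846 − 460·174 = 0 → Q_y = 80040/846 = 94.6099 ≈ 94.61 N.
ΣF_y = 0: P_y + 94.6099 − 460 = 0 → P_y = 365.4 N.
ΣF_x = 0: no horizontal applied forces, so P_x = 0.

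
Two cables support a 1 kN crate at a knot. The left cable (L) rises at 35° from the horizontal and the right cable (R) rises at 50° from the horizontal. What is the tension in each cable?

ΣF_x = 0: −T_L·cos35° + T_R·cos50° = 0 → T_R = 1.27437·T_L.
ΣF_y = 0: T_L·sin35° + T_R·sin50° = 1.
Substitute: T_L·(0.573576 + 1.27437·0.766044) = 1 → T_L = 0.645245 ≈ 0.6452 kN.
Then T_R = 1.27437 × 0.645245 = 0.8223 kN.

T_L = 0.6452 kN, T_R = 0.8223 kN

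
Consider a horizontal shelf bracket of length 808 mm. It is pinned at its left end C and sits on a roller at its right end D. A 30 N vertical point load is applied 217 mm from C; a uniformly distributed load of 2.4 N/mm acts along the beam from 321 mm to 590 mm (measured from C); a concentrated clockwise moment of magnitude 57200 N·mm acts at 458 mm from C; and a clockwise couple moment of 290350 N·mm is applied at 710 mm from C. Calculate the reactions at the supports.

C_x = 0, C_y = -126.5 N, D_y = 802.1 N

Resultant of the distributed load: 2.4 × 269 = 645.6 N at 455.5 mm from C.
ΣM about C: D_y·808 − 30·217 − (2.4·269)·455.5 − 57200 − 290350 = 0 → D_y = 648130.8/808 = 802.142 ≈ 802.1 N.
ΣF_y = 0: C_y + 802.142 − 30 − 2.4·269 = 0 → C_y = -126.5 N.
ΣF_x = 0: no horizontal applied forces, so C_x = 0.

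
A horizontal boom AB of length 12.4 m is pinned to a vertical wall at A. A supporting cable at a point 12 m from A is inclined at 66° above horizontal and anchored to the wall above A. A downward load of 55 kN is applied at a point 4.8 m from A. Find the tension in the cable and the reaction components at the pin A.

ΣM about A: T·sin66°·12 − 55·4.8 = 0 → T = 264/(12·0.913545) = 24.082 ≈ 24.08 kN.
ΣF_x = 0: A_x − T·cos66° = 0 → A_x = 24.082 × 0.406737 = 9.795 kN.
ΣF_y = 0: A_y + T·sin66° − 55 = 0 → A_y = 55 − 24.082 × 0.913545 = 33.00 kN.

T = 24.08 kN, A_x = 9.795 kN, A_y = 33.00 kN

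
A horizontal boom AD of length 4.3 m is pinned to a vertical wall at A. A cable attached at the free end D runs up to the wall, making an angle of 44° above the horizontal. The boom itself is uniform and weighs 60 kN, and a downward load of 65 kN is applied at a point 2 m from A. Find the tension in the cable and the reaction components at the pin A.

ΣM about A: T·sin44°·4.3 − 60·2.15 − 65·2 = 0 → T = 259/(4.3·0.694658) = 86.7082 ≈ 86.71 kN.
ΣF_x = 0: A_x − T·cos44° = 0 → A_x = 86.7082 × 0.71934 = 62.37 kN.
ΣF_y = 0: A_y + T·sin44° − 60 − 65 = 0 → A_y = 125 − 86.7082 × 0.694658 = 64.77 kN.

T = 86.71 kN, A_x = 62.37 kN, A_y = 64.77 kN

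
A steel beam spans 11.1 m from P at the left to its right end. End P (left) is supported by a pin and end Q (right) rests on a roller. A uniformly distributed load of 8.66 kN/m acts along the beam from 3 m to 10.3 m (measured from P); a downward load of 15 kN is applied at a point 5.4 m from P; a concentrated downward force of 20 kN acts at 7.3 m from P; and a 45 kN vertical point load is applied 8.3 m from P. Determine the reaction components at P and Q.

P_x = 0, P_y = 51.25 kN, Q_y = 91.97 kN

Resultant of the distributed load: 8.66 × 7.3 = 63.218 kN at 6.65 m from P.
Moments about P: Q_y·11.1 − (8.66·7.3)·6.65 − 15·5.4 − 20·7.3 − 45·8.3 = 0 → Q_y = 1020.8997/11.1 = 91.9729 ≈ 91.97 kN.
ΣF_y = 0: P_y + 91.9729 − 8.66·7.3 − 15 − 20 − 45 = 0 → P_y = 51.25 kN.
ΣF_x = 0: no horizontal applied forces, so P_x = 0.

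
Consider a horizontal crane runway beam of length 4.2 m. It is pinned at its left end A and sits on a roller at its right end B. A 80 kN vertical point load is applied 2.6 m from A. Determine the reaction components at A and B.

ΣM about A: B_y·4.2 − 80·2.6 = 0 → B_y = 208/4.2 = 49.5238 ≈ 49.52 kN.
ΣF_y = 0: A_y + 49.5238 − 80 = 0 → A_y = 30.48 kN.
ΣF_x = 0: no horizontal applied forces, so A_x = 0.

A_x = 0, A_y = 30.48 kN, B_y = 49.52 kN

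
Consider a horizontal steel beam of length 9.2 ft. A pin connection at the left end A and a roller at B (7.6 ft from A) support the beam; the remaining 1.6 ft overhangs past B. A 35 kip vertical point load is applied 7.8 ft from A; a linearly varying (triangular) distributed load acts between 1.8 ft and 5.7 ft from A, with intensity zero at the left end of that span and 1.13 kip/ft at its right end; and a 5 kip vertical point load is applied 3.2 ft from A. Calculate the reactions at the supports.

A_x = 0, A_y = 2.901 kip, B_y = 39.30 kip

Resultant of the triangular load: ½ × 1.13 × 3.9 = 2.2035 kip, acting at 4.4 ft from A (one-third of the span from the peak).
Moments about A: B_y·7.6 − 35·7.8 − (½·1.13·3.9)·4.4 − 5·3.2 = 0 → B_y = 298.6954/7.6 = 39.302 ≈ 39.30 kip.
ΣF_y = 0: A_y + 39.302 − 35 − ½·1.13·3.9 − 5 = 0 → A_y = 2.901 kip.
ΣF_x = 0: no horizontal applied forces, so A_x = 0.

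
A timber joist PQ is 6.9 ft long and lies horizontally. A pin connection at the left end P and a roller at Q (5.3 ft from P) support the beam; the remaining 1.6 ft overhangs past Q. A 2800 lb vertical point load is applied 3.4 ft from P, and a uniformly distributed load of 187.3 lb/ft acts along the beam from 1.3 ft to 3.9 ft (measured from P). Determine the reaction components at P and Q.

P_x = 0, P_y = 1252 lb, Q_y = 2035 lb

Resultant of the distributed load: 187.3 × 2.6 = 486.98 lb at 2.6 ft from P.
ΣM about P: Q_y·5.3 − 2800·3.4 − (187.3·2.6)·2.6 = 0 → Q_y = 10786.148/5.3 = 2035.12 ≈ 2035 lb.
ΣF_y = 0: P_y + 2035.12 − 2800 − 187.3·2.6 = 0 → P_y = 1252 lb.
ΣF_x = 0: no horizontal applied forces, so P_x = 0.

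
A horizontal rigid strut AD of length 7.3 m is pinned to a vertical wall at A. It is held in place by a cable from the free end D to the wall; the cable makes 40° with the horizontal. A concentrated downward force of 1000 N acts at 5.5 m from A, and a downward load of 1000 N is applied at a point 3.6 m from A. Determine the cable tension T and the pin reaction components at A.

ΣM about A: T·sin40°·7.3 − 1000·5.5 − 1000·3.6 = 0 → T = 9100/(7.3·0.642788) = 1939.33 ≈ 1939 N.
ΣF_x = 0: A_x − T·cos40° = 0 → A_x = 1939.33 × 0.766044 = 1486 N.
ΣF_y = 0: A_y + T·sin40° − 1000 − 1000 = 0 → A_y = 2000 − 1939.33 × 0.642788 = 753.4 N.

T = 1939 N, A_x = 1486 N, A_y = 753.4 N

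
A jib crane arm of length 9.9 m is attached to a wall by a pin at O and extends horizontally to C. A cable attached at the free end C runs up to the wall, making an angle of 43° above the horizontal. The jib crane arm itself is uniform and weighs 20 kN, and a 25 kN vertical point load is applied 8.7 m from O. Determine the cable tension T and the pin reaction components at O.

T = 46.88 kN, O_x = 34.28 kN, O_y = 13.03 kN

ΣM about O: T·sin43°·9.9 − 20·4.95 − 25·8.7 = 0 → T = 316.5/(9.9·0.681998) = 46.8765 ≈ 46.88 kN.
ΣF_x = 0: O_x − T·cos43° = 0 → O_x = 46.8765 × 0.731354 = 34.28 kN.
ΣF_y = 0: O_y + T·sin43° − 20 − 25 = 0 → O_y = 45 − 46.8765 × 0.681998 = 13.03 kN.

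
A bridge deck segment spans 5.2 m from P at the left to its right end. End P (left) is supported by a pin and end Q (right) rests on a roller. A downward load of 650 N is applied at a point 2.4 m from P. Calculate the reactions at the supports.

P_x = 0, P_y = 350.0 N, Q_y = 300.0 N

Moments about P: Q_y·5.2 − 650·2.4 = 0 → Q_y = 1560/5.2 = 300.0 N.
ΣF_y = 0: P_y + 300 − 650 = 0 → P_y = 350.0 N.
ΣF_x = 0: no horizontal applied forces, so P_x = 0.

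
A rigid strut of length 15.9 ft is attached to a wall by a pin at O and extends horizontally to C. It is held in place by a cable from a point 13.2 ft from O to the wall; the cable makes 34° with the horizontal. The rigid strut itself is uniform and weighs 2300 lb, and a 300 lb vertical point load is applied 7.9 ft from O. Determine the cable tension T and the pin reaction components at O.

ΣM about O: T·sin34°·13.2 − 2300·7.95 − 300·7.9 = 0 → T = 20655/(13.2·0.559193) = 2798.27 ≈ 2798 lb.
ΣF_x = 0: O_x − T·cos34° = 0 → O_x = 2798.27 × 0.829038 = 2320 lb.
ΣF_y = 0: O_y + T·sin34° − 2300 − 300 = 0 → O_y = 2600 − 2798.27 × 0.559193 = 1035 lb.

T = 2798 lb, O_x = 2320 lb, O_y = 1035 lb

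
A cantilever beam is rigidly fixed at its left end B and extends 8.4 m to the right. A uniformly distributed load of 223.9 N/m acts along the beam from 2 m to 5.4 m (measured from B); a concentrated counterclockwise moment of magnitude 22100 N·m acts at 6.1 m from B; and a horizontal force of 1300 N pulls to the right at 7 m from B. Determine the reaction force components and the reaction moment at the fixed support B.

B_x = -1300 N, B_y = 761.3 N, M_B = -19280 N·m

Resultant of the distributed load: 223.9 × 3.4 = 761.26 N at 3.7 m from B.
ΣF_x = 0: B_x + 1300 = 0 → B_x = -1300 N.
ΣF_y = 0: B_y − 223.9·3.4 = 0 → B_y = 761.3 N.
ΣM about B: M_B − (223.9·3.4)·3.7 + 22100 = 0 → M_B = -19280 N·m.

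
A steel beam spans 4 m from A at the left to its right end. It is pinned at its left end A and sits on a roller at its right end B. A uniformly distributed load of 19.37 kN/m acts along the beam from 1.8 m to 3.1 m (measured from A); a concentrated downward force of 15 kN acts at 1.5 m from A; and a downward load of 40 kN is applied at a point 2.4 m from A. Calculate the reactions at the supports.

Resultant of the distributed load: 19.37 × 1.3 = 25.181 kN at 2.45 m from A.
Taking moments about A: B_y·4 − (19.37·1.3)·2.45 − 15·1.5 − 40·2.4 = 0 → B_y = 180.19345/4 = 45.0484 ≈ 45.05 kN.
ΣF_y = 0: A_y + 45.0484 − 19.37·1.3 − 15 − 40 = 0 → A_y = 35.13 kN.
ΣF_x = 0: no horizontal applied forces, so A_x = 0.

A_x = 0, A_y = 35.13 kN, B_y = 45.05 kN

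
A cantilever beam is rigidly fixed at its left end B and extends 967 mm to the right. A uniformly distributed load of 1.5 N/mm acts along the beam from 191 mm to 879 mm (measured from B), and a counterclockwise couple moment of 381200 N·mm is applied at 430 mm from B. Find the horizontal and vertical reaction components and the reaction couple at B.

Resultant of the distributed load: 1.5 × 688 = 1032 N at 535 mm from B.
ΣF_x = 0: B_x = 0.
ΣF_y = 0: B_y − 1.5·688 = 0 → B_y = 1032 N.
ΣM about B: M_B − (1.5·688)·535 + 381200 = 0 → M_B = 170900 N·mm.

B_x = 0, B_y = 1032 N, M_B = 170900 N·mm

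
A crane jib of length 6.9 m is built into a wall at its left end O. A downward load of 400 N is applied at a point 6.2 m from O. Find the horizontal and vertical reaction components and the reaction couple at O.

ΣF_x = 0: O_x = 0.
ΣF_y = 0: O_y − 400 = 0 → O_y = 400.0 N.
ΣM about O: M_O − 400·6.2 = 0 → M_O = 2480 N·m.

O_x = 0, O_y = 400.0 N, M_O = 2480 N·m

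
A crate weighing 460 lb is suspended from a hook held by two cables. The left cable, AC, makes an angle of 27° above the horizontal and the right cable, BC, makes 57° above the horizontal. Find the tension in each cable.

ΣF_x = 0: −T_AC·cos27° + T_BC·cos57° = 0 → T_BC = 1.63596·T_AC.
ΣF_y = 0: T_AC·sin27° + T_BC·sin57° = 460.
Substitute: T_AC·(0.45399 + 1.63596·0.838671) = 460 → T_AC = 251.914 ≈ 251.9 lb.
Then T_BC = 1.63596 × 251.914 = 412.1 lb.

T_AC = 251.9 lb, T_BC = 412.1 lb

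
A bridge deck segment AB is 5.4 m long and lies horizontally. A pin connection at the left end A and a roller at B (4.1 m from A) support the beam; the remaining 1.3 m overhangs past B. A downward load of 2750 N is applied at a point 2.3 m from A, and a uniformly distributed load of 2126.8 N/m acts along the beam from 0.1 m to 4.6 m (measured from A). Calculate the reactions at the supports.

A_x = 0, A_y = 5292 N, B_y = 7028 N

Resultant of the distributed load: 2126.8 × 4.5 = 9570.6 N at 2.35 m from A.
ΣM about A: B_y·4.1 − 2750·2.3 − (2126.8·4.5)·2.35 = 0 → B_y = 28815.91/4.1 = 7028.27 ≈ 7028 N.
ΣF_y = 0: A_y + 7028.27 − 2750 − 2126.8·4.5 = 0 → A_y = 5292 N.
ΣF_x = 0: no horizontal applied forces, so A_x = 0.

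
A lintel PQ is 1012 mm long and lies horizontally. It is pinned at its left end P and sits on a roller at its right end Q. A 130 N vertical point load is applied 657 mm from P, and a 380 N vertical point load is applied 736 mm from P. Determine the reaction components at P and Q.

P_x = 0, P_y = 149.2 N, Q_y = 360.8 N

ΣM about P: Q_y·1012 − 130·657 − 380·736 = 0 → Q_y = 365090/1012 = 360.761 ≈ 360.8 N.
ΣF_y = 0: P_y + 360.761 − 130 − 380 = 0 → P_y = 149.2 N.
ΣF_x = 0: no horizontal applied forces, so P_x = 0.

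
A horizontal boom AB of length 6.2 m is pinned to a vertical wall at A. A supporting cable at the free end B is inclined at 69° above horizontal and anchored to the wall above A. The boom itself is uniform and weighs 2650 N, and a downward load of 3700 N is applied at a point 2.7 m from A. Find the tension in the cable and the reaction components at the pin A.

ΣM about A: T·sin69°·6.2 − 2650·3.1 − 3700·2.7 = 0 → T = 18205/(6.2·0.93358) = 3145.19 ≈ 3145 N.
ΣF_x = 0: A_x − T·cos69° = 0 → A_x = 3145.19 × 0.358368 = 1127 N.
ΣF_y = 0: A_y + T·sin69° − 2650 − 3700 = 0 → A_y = 6350 − 3145.19 × 0.93358 = 3414 N.

T = 3145 N, A_x = 1127 N, A_y = 3414 N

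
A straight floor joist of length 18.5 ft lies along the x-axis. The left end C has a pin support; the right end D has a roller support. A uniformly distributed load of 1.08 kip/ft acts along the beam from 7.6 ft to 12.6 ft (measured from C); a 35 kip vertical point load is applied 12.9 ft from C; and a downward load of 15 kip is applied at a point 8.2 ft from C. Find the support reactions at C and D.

C_x = 0, C_y = 21.40 kip, D_y = 34.00 kip

Resultant of the distributed load: 1.08 × 5 = 5.4 kip at 10.1 ft from C.
Moments about C: D_y·18.5 − (1.08·5)·10.1 − 35·12.9 − 15·8.2 = 0 → D_y = 629.04/18.5 = 34.0022 ≈ 34.00 kip.
ΣF_y = 0: C_y + 34.0022 − 1.08·5 − 35 − 15 = 0 → C_y = 21.40 kip.
ΣF_x = 0: no horizontal applied forces, so C_x = 0.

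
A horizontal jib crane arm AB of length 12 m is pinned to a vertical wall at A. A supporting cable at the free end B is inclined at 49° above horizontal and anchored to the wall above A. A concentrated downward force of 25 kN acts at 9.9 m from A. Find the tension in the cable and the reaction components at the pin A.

ΣM about A: T·sin49°·12 − 25·9.9 = 0 → T = 247.5/(12·0.75471) = 27.3284 ≈ 27.33 kN.
ΣF_x = 0: A_x − T·cos49° = 0 → A_x = 27.3284 × 0.656059 = 17.93 kN.
ΣF_y = 0: A_y + T·sin49° − 25 = 0 → A_y = 25 − 27.3284 × 0.75471 = 4.375 kN.

T = 27.33 kN, A_x = 17.93 kN, A_y = 4.375 kN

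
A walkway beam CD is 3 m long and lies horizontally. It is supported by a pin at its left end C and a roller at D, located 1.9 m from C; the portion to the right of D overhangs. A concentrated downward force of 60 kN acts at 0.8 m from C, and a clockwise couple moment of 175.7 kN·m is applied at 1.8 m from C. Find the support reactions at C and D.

Moments about C: D_y·1.9 − 60·0.8 − 175.7 = 0 → D_y = 223.7/1.9 = 117.737 ≈ 117.7 kN.
ΣF_y = 0: C_y + 117.737 − 60 = 0 → C_y = -57.74 kN.
ΣF_x = 0: no horizontal applied forces, so C_x = 0.

C_x = 0, C_y = -57.74 kN, D_y = 117.7 kN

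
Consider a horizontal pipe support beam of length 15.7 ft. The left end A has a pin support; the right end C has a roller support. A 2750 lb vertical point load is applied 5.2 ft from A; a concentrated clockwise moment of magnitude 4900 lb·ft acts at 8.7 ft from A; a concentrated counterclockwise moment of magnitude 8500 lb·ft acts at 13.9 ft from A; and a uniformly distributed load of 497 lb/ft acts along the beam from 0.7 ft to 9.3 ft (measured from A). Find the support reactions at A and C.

Resultant of the distributed load: 497 × 8.6 = 4274.2 lb at 5 ft from A.
Moments about A: C_y·15.7 − 2750·5.2 − 4900 + 8500 − (497·8.6)·5 = 0 → C_y = 32071/15.7 = 2042.74 ≈ 2043 lb.
ΣF_y = 0: A_y + 2042.74 − 2750 − 497·8.6 = 0 → A_y = 4981 lb.
ΣF_x = 0: no horizontal applied forces, so A_x = 0.

A_x = 0, A_y = 4981 lb, C_y = 2043 lb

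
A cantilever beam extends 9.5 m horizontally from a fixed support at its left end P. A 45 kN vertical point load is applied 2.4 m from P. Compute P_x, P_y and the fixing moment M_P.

ΣF_x = 0: P_x = 0.
ΣF_y = 0: P_y − 45 = 0 → P_y = 45.00 kN.
ΣM about P: M_P − 45·2.4 = 0 → M_P = 108.0 kN·m.

P_x = 0, P_y = 45.00 kN, M_P = 108.0 kN·m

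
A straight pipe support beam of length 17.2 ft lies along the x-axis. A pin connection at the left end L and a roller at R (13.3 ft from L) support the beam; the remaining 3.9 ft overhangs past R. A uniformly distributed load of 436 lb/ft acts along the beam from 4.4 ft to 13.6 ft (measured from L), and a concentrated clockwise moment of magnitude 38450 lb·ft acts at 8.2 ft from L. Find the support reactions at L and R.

Resultant of the distributed load: 436 × 9.2 = 4011.2 lb at 9 ft from L.
Taking moments about L: R_y·13.3 − (436·9.2)·9 − 38450 = 0 → R_y = 74550.8/13.3 = 5605.32 ≈ 5605 lb.
ΣF_y = 0: L_y + 5605.32 − 436·9.2 = 0 → L_y = -1594 lb.
ΣF_x = 0: no horizontal applied forces, so L_x = 0.

L_x = 0, L_y = -1594 lb, R_y = 5605 lb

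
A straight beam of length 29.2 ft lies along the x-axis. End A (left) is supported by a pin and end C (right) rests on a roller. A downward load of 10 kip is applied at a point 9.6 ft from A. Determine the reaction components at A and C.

ΣM about A: C_y·29.2 − 10·9.6 = 0 → C_y = 96/29.2 = 3.28767 ≈ 3.288 kip.
ΣF_y = 0: A_y + 3.28767 − 10 = 0 → A_y = 6.712 kip.
ΣF_x = 0: no horizontal applied forces, so A_x = 0.

A_x = 0, A_y = 6.712 kip, C_y = 3.288 kip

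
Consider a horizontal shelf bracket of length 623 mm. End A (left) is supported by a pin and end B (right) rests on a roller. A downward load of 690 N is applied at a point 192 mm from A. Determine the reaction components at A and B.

A_x = 0, A_y = 477.4 N, B_y = 212.6 N

ΣM about A: B_y·623 − 690·192 = 0 → B_y = 132480/623 = 212.648 ≈ 212.6 N.
ΣF_y = 0: A_y + 212.648 − 690 = 0 → A_y = 477.4 N.
ΣF_x = 0: no horizontal applied forces, so A_x = 0.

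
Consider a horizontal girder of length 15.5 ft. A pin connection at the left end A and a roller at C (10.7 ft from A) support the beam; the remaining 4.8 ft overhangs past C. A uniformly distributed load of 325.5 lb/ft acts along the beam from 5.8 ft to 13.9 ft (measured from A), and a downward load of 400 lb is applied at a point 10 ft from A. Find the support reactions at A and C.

A_x = 0, A_y = 235.6 lb, C_y = 2801 lb

Resultant of the distributed load: 325.5 × 8.1 = 2636.55 lb at 9.85 ft from A.
Taking moments about A: C_y·10.7 − (325.5·8.1)·9.85 − 400·10 = 0 → C_y = 29970.0175/10.7 = 2800.94 ≈ 2801 lb.
ΣF_y = 0: A_y + 2800.94 − 325.5·8.1 − 400 = 0 → A_y = 235.6 lb.
ΣF_x = 0: no horizontal applied forces, so A_x = 0.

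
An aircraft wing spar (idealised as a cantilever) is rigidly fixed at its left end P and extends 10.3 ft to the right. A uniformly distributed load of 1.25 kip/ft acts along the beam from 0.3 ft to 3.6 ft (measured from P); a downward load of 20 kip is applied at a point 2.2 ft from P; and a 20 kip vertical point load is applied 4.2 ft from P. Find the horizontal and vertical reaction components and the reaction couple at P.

P_x = 0, P_y = 44.12 kip, M_P = 136.0 kip·ft

Resultant of the distributed load: 1.25 × 3.3 = 4.125 kip at 1.95 ft from P.
ΣF_x = 0: P_x = 0.
ΣF_y = 0: P_y − 1.25·3.3 − 20 − 20 = 0 → P_y = 44.12 kip.
ΣM about P: M_P − (1.25·3.3)·1.95 − 20·2.2 − 20·4.2 = 0 → M_P = 136.0 kip·ft.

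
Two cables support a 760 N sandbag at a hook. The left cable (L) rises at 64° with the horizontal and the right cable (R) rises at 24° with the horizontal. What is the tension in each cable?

T_L = 694.7 N, T_R = 333.4 N

ΣF_x = 0: −T_L·cos64° + T_R·cos24° = 0 → T_R = 0.479857·T_L.
ΣF_y = 0: T_L·sin64° + T_R·sin24° = 760.
Substitute: T_L·(0.898794 + 0.479857·0.406737) = 760 → T_L = 694.718 ≈ 694.7 N.
Then T_R = 0.479857 × 694.718 = 333.4 N.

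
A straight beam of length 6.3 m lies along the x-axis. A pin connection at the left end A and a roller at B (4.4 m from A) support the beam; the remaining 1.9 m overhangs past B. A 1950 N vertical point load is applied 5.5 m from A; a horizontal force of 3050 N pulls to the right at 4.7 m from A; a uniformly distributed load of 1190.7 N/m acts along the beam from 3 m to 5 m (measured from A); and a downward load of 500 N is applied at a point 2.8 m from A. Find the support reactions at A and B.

A_x = -3050 N, A_y = -89.19 N, B_y = 4921 N

Resultant of the distributed load: 1190.7 × 2 = 2381.4 N at 4 m from A.
Moments about A: B_y·4.4 − 1950·5.5 − (1190.7·2)·4 − 500·2.8 = 0 → B_y = 21650.6/4.4 = 4920.59 ≈ 4921 N.
ΣF_y = 0: A_y + 4920.59 − 1950 − 1190.7·2 − 500 = 0 → A_y = -89.19 N.
ΣF_x = 0: A_x + 3050 = 0 → A_x = -3050 N.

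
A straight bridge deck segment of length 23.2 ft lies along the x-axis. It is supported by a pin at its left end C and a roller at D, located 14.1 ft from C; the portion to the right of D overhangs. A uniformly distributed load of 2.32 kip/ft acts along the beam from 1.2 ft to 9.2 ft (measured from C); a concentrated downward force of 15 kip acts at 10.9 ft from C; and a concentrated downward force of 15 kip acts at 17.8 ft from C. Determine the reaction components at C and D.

Resultant of the distributed load: 2.32 × 8 = 18.56 kip at 5.2 ft from C.
Taking moments about C: D_y·14.1 − (2.32·8)·5.2 − 15·10.9 − 15·17.8 = 0 → D_y = 527.012/14.1 = 37.3767 ≈ 37.38 kip.
ΣF_y = 0: C_y + 37.3767 − 2.32·8 − 15 − 15 = 0 → C_y = 11.18 kip.
ΣF_x = 0: no horizontal applied forces, so C_x = 0.

C_x = 0, C_y = 11.18 kip, D_y = 37.38 kip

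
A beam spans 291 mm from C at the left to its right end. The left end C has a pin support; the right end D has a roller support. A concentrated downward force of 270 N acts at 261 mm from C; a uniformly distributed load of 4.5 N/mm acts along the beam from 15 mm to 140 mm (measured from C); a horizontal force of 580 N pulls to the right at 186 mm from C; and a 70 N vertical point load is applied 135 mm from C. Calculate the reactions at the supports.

Resultant of the distributed load: 4.5 × 125 = 562.5 N at 77.5 mm from C.
Moments about C: D_y·291 − 270·261 − (4.5·125)·77.5 − 70·135 = 0 → D_y = 123513.75/291 = 424.446 ≈ 424.4 N.
ΣF_y = 0: C_y + 424.446 − 270 − 4.5·125 − 70 = 0 → C_y = 478.1 N.
ΣF_x = 0: C_x + 580 = 0 → C_x = -580.0 N.

C_x = -580.0 N, C_y = 478.1 N, D_y = 424.4 N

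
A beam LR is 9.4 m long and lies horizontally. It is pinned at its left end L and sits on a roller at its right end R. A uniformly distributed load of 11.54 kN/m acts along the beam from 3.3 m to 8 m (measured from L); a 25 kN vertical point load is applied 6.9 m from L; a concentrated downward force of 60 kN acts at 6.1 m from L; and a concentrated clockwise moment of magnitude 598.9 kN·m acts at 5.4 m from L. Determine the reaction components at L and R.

L_x = 0, L_y = -14.36 kN, R_y = 153.6 kN

Resultant of the distributed load: 11.54 × 4.7 = 54.238 kN at 5.65 m from L.
Moments about L: R_y·9.4 − (11.54·4.7)·5.65 − 25·6.9 − 60·6.1 − 598.9 = 0 → R_y = 1443.8447/9.4 = 153.601 ≈ 153.6 kN.
ΣF_y = 0: L_y + 153.601 − 11.54·4.7 − 25 − 60 = 0 → L_y = -14.36 kN.
ΣF_x = 0: no horizontal applied forces, so L_x = 0.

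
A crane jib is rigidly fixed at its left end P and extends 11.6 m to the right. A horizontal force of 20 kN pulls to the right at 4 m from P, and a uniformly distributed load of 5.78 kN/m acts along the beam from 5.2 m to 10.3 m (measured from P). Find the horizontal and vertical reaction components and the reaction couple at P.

Resultant of the distributed load: 5.78 × 5.1 = 29.478 kN at 7.75 m from P.
ΣF_x = 0: P_x + 20 = 0 → P_x = -20.00 kN.
ΣF_y = 0: P_y − 5.78·5.1 = 0 → P_y = 29.48 kN.
ΣM about P: M_P − (5.78·5.1)·7.75 = 0 → M_P = 228.5 kN·m.

P_x = -20.00 kN, P_y = 29.48 kN, M_P = 228.5 kN·m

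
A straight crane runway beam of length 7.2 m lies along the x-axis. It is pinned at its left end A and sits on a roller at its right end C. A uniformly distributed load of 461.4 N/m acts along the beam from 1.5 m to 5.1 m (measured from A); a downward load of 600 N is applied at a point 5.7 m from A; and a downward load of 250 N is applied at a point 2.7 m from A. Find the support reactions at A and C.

A_x = 0, A_y = 1181 N, C_y = 1330 N

Resultant of the distributed load: 461.4 × 3.6 = 1661.04 N at 3.3 m from A.
ΣM about A: C_y·7.2 − (461.4·3.6)·3.3 − 600·5.7 − 250·2.7 = 0 → C_y = 9576.432/7.2 = 1330.06 ≈ 1330 N.
ΣF_y = 0: A_y + 1330.06 − 461.4·3.6 − 600 − 250 = 0 → A_y = 1181 N.
ΣF_x = 0: no horizontal applied forces, so A_x = 0.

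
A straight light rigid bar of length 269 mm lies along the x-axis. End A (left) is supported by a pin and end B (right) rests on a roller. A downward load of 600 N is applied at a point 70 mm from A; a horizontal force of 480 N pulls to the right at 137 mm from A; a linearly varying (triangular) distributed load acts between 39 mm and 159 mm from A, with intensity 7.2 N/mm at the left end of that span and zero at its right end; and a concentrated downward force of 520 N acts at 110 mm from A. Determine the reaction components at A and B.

Resultant of the triangular load: ½ × 7.2 × 120 = 432 N, acting at 79 mm from A (one-third of the span from the peak).
ΣM about A: B_y·269 − 600·70 − (½·7.2·120)·79 − 520·110 = 0 → B_y = 133328/269 = 495.643 ≈ 495.6 N.
ΣF_y = 0: A_y + 495.643 − 600 − ½·7.2·120 − 520 = 0 → A_y = 1056 N.
ΣF_x = 0: A_x + 480 = 0 → A_x = -480.0 N.

A_x = -480.0 N, A_y = 1056 N, B_y = 495.6 N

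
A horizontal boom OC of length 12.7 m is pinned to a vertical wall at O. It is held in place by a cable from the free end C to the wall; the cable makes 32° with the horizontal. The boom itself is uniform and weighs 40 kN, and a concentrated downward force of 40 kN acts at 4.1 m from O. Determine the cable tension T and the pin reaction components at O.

T = 62.11 kN, O_x = 52.67 kN, O_y = 47.09 kN

ΣM about O: T·sin32°·12.7 − 40·6.35 − 40·4.1 = 0 → T = 418/(12.7·0.529919) = 62.1102 ≈ 62.11 kN.
ΣF_x = 0: O_x − T·cos32° = 0 → O_x = 62.1102 × 0.848048 = 52.67 kN.
ΣF_y = 0: O_y + T·sin32° − 40 − 40 = 0 → O_y = 80 − 62.1102 × 0.529919 = 47.09 kN.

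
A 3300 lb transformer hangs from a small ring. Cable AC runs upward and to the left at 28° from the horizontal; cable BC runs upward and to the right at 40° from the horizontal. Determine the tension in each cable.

T_AC = 2726 lb, T_BC = 3143 lb

ΣF_x = 0: −T_AC·cos28° + T_BC·cos40° = 0 → T_BC = 1.15261·T_AC.
ΣF_y = 0: T_AC·sin28° + T_BC·sin40° = 3300.
Substitute: T_AC·(0.469472 + 1.15261·0.642788) = 3300 → T_AC = 2726.47 ≈ 2726 lb.
Then T_BC = 1.15261 × 2726.47 = 3143 lb.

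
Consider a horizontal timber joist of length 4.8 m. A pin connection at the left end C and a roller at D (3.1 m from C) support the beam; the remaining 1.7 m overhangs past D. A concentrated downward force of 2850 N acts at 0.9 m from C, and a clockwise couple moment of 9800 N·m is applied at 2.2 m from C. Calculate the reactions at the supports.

ΣM about C: D_y·3.1 − 2850·0.9 − 9800 = 0 → D_y = 12365/3.1 = 3988.71 ≈ 3989 N.
ΣF_y = 0: C_y + 3988.71 − 2850 = 0 → C_y = -1139 N.
ΣF_x = 0: no horizontal applied forces, so C_x = 0.

C_x = 0, C_y = -1139 N, D_y = 3989 N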